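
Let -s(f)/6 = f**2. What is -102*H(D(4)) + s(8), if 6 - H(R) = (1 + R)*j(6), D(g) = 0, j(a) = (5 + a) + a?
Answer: 738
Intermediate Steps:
j(a) = 5 + 2*a
H(R) = -11 - 17*R (H(R) = 6 - (1 + R)*(5 + 2*6) = 6 - (1 + R)*(5 + 12) = 6 - (1 + R)*17 = 6 - (17 + 17*R) = 6 + (-17 - 17*R) = -11 - 17*R)
s(f) = -6*f**2
-102*H(D(4)) + s(8) = -102*(-11 - 17*0) - 6*8**2 = -102*(-11 + 0) - 6*64 = -102*(-11) - 384 = 1122 - 384 = 738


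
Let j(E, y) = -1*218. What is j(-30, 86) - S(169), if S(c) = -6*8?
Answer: -170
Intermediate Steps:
S(c) = -48
j(E, y) = -218
j(-30, 86) - S(169) = -218 - 1*(-48) = -218 + 48 = -170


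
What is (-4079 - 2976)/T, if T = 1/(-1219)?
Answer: 8600045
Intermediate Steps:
T = -1/1219 ≈ -0.00082034
(-4079 - 2976)/T = (-4079 - 2976)/(-1/1219) = -7055*(-1219) = 8600045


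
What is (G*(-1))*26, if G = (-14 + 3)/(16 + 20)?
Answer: 143/18 ≈ 7.9444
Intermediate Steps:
G = -11/36 ≈ -0.30556
(G*(-1))*26 = -11/36*(-1)*26 = (11/36)*26 = 143/18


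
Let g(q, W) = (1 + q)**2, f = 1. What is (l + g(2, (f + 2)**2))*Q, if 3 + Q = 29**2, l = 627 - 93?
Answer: 455034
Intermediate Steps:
l = 534
Q = 838 (Q = -3 + 29**2 = -3 + 841 = 838)
(l + g(2, (f + 2)**2))*Q = (534 + (1 + 2)**2)*838 = (534 + 3**2)*838 = (534 + 9)*838 = 543*838 = 455034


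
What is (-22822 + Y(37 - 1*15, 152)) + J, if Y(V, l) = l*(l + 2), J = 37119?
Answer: 37705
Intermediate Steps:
Y(V, l) = l*(2 + l)
(-22822 + Y(37 - 1*15, 152)) + J = (-22822 + 152*(2 + 152)) + 37119 = (-22822 + 152*154) + 37119 = (-22822 + 23408) + 37119 = 586 + 37119 = 37705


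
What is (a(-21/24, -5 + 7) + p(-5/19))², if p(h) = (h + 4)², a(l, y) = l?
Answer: 1428915601/8340544 ≈ 171.32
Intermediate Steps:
p(h) = (4 + h)²
(a(-21/24, -5 + 7) + p(-5/19))² = (-21/24 + (4 - 5/19)²)² = (-21*1/24 + (4 - 5*1/19)²)² = (-7/8 + (4 - 5/19)²)² = (-7/8 + (71/19)²)² = (-7/8 + 5041/361)² = (37801/2888)² = 1428915601/8340544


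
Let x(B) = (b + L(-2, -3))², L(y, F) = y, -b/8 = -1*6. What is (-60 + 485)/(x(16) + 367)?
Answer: 425/2483 ≈ 0.17116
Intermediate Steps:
b = 48 (b = -(-8)*6 = -8*(-6) = 48)
x(B) = 2116 (x(B) = (48 - 2)² = 46² = 2116)
(-60 + 485)/(x(16) + 367) = (-60 + 485)/(2116 + 367) = 425/2483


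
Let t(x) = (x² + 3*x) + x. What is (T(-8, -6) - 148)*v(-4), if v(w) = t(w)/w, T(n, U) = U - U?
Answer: 0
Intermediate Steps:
T(n, U) = 0
t(x) = x² + 4*x
v(w) = 4 + w (v(w) = (w*(4 + w))/w = 4 + w)
(T(-8, -6) - 148)*v(-4) = (0 - 148)*(4 - 4) = -148*0 = 0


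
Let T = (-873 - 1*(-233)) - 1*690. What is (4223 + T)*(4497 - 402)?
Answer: 11846835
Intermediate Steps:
T = -1330 (T = (-873 + 233) - 690 = -640 - 690 = -1330)
(4223 + T)*(4497 - 402) = (4223 - 1330)*(4497 - 402) = 2893*4095 = 11846835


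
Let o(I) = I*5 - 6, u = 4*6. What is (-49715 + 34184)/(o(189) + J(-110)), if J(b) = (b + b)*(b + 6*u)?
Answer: 501/211 ≈ 2.3744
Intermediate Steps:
u = 24
J(b) = 2*b*(144 + b) (J(b) = (b + b)*(b + 6*24) = (2*b)*(b + 144) = (2*b)*(144 + b) = 2*b*(144 + b))
o(I) = -6 + 5*I (o(I) = 5*I - 6 = -6 + 5*I)
(-49715 + 34184)/(o(189) + J(-110)) = (-49715 + 34184)/((-6 + 5*189) + 2*(-110)*(144 - 110)) = -15531/((-6 + 945) + 2*(-110)*34) = -15531/(939 - 7480) = -15531/(-6541) = -15531*(-1/6541) = 501/211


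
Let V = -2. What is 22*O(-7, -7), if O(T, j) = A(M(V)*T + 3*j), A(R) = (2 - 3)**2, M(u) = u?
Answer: 22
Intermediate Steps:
A(R) = 1 (A(R) = (-1)**2 = 1)
O(T, j) = 1
22*O(-7, -7) = 22*1 = 22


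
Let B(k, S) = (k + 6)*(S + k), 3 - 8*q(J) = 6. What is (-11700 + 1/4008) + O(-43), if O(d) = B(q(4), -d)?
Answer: -367460947/32064 ≈ -11460.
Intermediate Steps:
q(J) = -3/8 (q(J) = 3/8 - ⅛*6 = 3/8 - ¾ = -3/8)
B(k, S) = (6 + k)*(S + k)
O(d) = -135/64 - 45*d/8 (O(d) = (-3/8)² + 6*(-d) + 6*(-3/8) - d*(-3/8) = 9/64 - 6*d - 9/4 + 3*d/8 = -135/64 - 45*d/8)
(-11700 + 1/4008) + O(-43) = (-11700 + 1/4008) + (-135/64 - 45/8*(-43)) = (-11700 + 1/4008) + (-135/64 + 1935/8) = -46893599/4008 + 15345/64 = -367460947/32064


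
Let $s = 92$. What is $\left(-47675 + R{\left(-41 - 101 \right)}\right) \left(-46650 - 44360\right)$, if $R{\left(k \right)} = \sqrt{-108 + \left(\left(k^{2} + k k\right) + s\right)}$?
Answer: $4338901750 - 182020 \sqrt{10078} \approx 4.3206 \cdot 10^{9}$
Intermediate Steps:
$R{\left(k \right)} = \sqrt{-16 + 2 k^{2}}$ ($R{\left(k \right)} = \sqrt{-108 + \left(\left(k^{2} + k k\right) + 92\right)} = \sqrt{-108 + \left(\left(k^{2} + k^{2}\right) + 92\right)} = \sqrt{-108 + \left(2 k^{2} + 92\right)} = \sqrt{-108 + \left(92 + 2 k^{2}\right)} = \sqrt{-16 + 2 k^{2}}$)
$\left(-47675 + R{\left(-41 - 101 \right)}\right) \left(-46650 - 44360\right) = \left(-47675 + \sqrt{-16 + 2 \left(-41 - 101\right)^{2}}\right) \left(-46650 - 44360\right) = \left(-47675 + \sqrt{-16 + 2 \left(-142\right)^{2}}\right) \left(-91010\right) = \left(-47675 + \sqrt{-16 + 2 \cdot 20164}\right) \left(-91010\right) = \left(-47675 + \sqrt{-16 + 40328}\right) \left(-91010\right) = \left(-47675 + \sqrt{40312}\right) \left(-91010\right) = \left(-47675 + 2 \sqrt{10078}\right) \left(-91010\right) = 4338901750 - 182020 \sqrt{10078}$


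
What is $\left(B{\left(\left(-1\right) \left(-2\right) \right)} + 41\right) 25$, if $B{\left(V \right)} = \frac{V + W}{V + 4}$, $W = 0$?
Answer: $\frac{3100}{3} \approx 1033.3$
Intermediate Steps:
$B{\left(V \right)} = \frac{V}{4 + V}$ ($B{\left(V \right)} = \frac{V + 0}{V + 4} = \frac{V}{4 + V}$)
$\left(B{\left(\left(-1\right) \left(-2\right) \right)} + 41\right) 25 = \left(\frac{\left(-1\right) \left(-2\right)}{4 - -2} + 41\right) 25 = \left(\frac{2}{4 + 2} + 41\right) 25 = \left(\frac{2}{6} + 41\right) 25 = \left(2 \cdot \frac{1}{6} + 41\right) 25 = \left(\frac{1}{3} + 41\right) 25 = \frac{124}{3} \cdot 25 = \frac{3100}{3}$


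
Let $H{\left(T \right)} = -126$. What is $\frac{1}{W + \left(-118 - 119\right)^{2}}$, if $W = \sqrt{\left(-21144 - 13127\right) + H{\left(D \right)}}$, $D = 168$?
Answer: $\frac{56169}{3154990958} - \frac{i \sqrt{34397}}{3154990958} \approx 1.7803 \cdot 10^{-5} - 5.8784 \cdot 10^{-8} i$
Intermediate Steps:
$W = i \sqrt{34397}$ ($W = \sqrt{\left(-21144 - 13127\right) - 126} = \sqrt{-34271 - 126} = \sqrt{-34397} = i \sqrt{34397} \approx 185.46 i$)
$\frac{1}{W + \left(-118 - 119\right)^{2}} = \frac{1}{i \sqrt{34397} + \left(-118 - 119\right)^{2}} = \frac{1}{i \sqrt{34397} + \left(-237\right)^{2}} = \frac{1}{i \sqrt{34397} + 56169} = \frac{1}{56169 + i \sqrt{34397}}$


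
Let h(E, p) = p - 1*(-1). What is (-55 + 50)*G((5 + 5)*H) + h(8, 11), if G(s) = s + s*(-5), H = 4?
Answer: 812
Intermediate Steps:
h(E, p) = 1 + p (h(E, p) = p + 1 = 1 + p)
G(s) = -4*s (G(s) = s - 5*s = -4*s)
(-55 + 50)*G((5 + 5)*H) + h(8, 11) = (-55 + 50)*(-4*(5 + 5)*4) + (1 + 11) = -(-20)*10*4 + 12 = -(-20)*40 + 12 = -5*(-160) + 12 = 800 + 12 = 812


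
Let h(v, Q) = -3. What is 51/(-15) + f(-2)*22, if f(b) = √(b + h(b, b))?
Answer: -17/5 + 22*I*√5 ≈ -3.4 + 49.193*I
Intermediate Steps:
f(b) = √(-3 + b) (f(b) = √(b - 3) = √(-3 + b))
51/(-15) + f(-2)*22 = 51/(-15) + √(-3 - 2)*22 = 51*(-1/15) + √(-5)*22 = -17/5 + (I*√5)*22 = -17/5 + 22*I*√5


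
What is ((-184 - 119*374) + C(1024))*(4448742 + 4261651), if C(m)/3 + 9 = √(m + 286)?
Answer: -389502643781 + 26131179*√1310 ≈ -3.8856e+11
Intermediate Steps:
C(m) = -27 + 3*√(286 + m) (C(m) = -27 + 3*√(m + 286) = -27 + 3*√(286 + m))
((-184 - 119*374) + C(1024))*(4448742 + 4261651) = ((-184 - 119*374) + (-27 + 3*√(286 + 1024)))*(4448742 + 4261651) = ((-184 - 44506) + (-27 + 3*√1310))*8710393 = (-44690 + (-27 + 3*√1310))*8710393 = (-44717 + 3*√1310)*8710393 = -389502643781 + 26131179*√1310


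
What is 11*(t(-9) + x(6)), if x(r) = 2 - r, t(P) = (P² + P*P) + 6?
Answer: 1804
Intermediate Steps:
t(P) = 6 + 2*P² (t(P) = (P² + P²) + 6 = 2*P² + 6 = 6 + 2*P²)
11*(t(-9) + x(6)) = 11*((6 + 2*(-9)²) + (2 - 1*6)) = 11*((6 + 2*81) + (2 - 6)) = 11*((6 + 162) - 4) = 11*(168 - 4) = 11*164 = 1804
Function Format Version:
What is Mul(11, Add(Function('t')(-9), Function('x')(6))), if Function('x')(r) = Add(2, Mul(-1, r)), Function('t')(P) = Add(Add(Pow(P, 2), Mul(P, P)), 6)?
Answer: 1804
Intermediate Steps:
Function('t')(P) = Add(6, Mul(2, Pow(P, 2))) (Function('t')(P) = Add(Add(Pow(P, 2), Pow(P, 2)), 6) = Add(Mul(2, Pow(P, 2)), 6) = Add(6, Mul(2, Pow(P, 2))))
Mul(11, Add(Function('t')(-9), Function('x')(6))) = Mul(11, Add(Add(6, Mul(2, Pow(-9, 2))), Add(2, Mul(-1, 6)))) = Mul(11, Add(Add(6, Mul(2, 81)), Add(2, -6))) = Mul(11, Add(Add(6, 162), -4)) = Mul(11, Add(168, -4)) = Mul(11, 164) = 1804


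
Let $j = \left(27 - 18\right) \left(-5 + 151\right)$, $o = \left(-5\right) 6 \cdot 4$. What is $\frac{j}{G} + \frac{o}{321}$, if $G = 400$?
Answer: $\frac{62299}{21400} \approx 2.9112$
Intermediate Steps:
$o = -120$ ($o = \left(-30\right) 4 = -120$)
$j = 1314$ ($j = 9 \cdot 146 = 1314$)
$\frac{j}{G} + \frac{o}{321} = \frac{1314}{400} - \frac{120}{321} = 1314 \cdot \frac{1}{400} - \frac{40}{107} = \frac{657}{200} - \frac{40}{107} = \frac{62299}{21400}$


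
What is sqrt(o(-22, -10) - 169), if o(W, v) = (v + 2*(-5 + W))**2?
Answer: sqrt(3927) ≈ 62.666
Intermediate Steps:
o(W, v) = (-10 + v + 2*W)**2 (o(W, v) = (v + (-10 + 2*W))**2 = (-10 + v + 2*W)**2)
sqrt(o(-22, -10) - 169) = sqrt((-10 - 10 + 2*(-22))**2 - 169) = sqrt((-10 - 10 - 44)**2 - 169) = sqrt((-64)**2 - 169) = sqrt(4096 - 169) = sqrt(3927)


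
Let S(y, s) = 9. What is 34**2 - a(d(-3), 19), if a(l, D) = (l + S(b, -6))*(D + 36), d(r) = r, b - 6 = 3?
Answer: 826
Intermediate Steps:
b = 9 (b = 6 + 3 = 9)
a(l, D) = (9 + l)*(36 + D) (a(l, D) = (l + 9)*(D + 36) = (9 + l)*(36 + D))
34**2 - a(d(-3), 19) = 34**2 - (324 + 9*19 + 36*(-3) + 19*(-3)) = 1156 - (324 + 171 - 108 - 57) = 1156 - 1*330 = 1156 - 330 = 826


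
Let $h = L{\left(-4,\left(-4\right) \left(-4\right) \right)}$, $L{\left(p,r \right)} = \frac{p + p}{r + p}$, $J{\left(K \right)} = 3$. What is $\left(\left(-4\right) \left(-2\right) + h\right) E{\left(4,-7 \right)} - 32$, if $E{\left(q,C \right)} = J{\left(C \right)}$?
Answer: $-10$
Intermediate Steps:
$L{\left(p,r \right)} = \frac{2 p}{p + r}$
$h = - \frac{2}{3}$ ($h = 2 \left(-4\right) \frac{1}{-4 - -16} = 2 \left(-4\right) \frac{1}{-4 + 16} = 2 \left(-4\right) \frac{1}{12} = - \frac{2}{3} \approx -0.66667$)
$E{\left(q,C \right)} = 3$
$\left(\left(-4\right) \left(-2\right) + h\right) E{\left(4,-7 \right)} - 32 = \left(\left(-4\right) \left(-2\right) - \frac{2}{3}\right) 3 - 32 = \left(8 - \frac{2}{3}\right) 3 - 32 = \frac{22}{3} \cdot 3 - 32 = 22 - 32 = -10$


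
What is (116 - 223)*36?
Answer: -3852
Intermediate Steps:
(116 - 223)*36 = -107*36 = -3852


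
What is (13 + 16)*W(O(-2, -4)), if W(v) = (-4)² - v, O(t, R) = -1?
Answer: 493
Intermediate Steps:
W(v) = 16 - v
(13 + 16)*W(O(-2, -4)) = (13 + 16)*(16 - 1*(-1)) = 29*(16 + 1) = 29*17 = 493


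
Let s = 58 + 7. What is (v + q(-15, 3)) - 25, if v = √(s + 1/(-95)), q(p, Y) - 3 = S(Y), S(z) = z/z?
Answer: -21 + 21*√1330/95 ≈ -12.938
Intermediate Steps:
S(z) = 1
s = 65
q(p, Y) = 4 (q(p, Y) = 3 + 1 = 4)
v = 21*√1330/95 (v = √(65 + 1/(-95)) = √(65 - 1/95) = √(6174/95) = 21*√1330/95 ≈ 8.0616)
(v + q(-15, 3)) - 25 = (21*√1330/95 + 4) - 25 = (4 + 21*√1330/95) - 25 = -21 + 21*√1330/95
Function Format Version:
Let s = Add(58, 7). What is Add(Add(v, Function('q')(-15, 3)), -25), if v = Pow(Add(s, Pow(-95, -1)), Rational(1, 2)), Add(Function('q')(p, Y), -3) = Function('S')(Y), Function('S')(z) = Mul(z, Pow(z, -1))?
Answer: Add(-21, Mul(Rational(21, 95), Pow(1330, Rational(1, 2)))) ≈ -12.938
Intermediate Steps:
Function('S')(z) = 1
s = 65
Function('q')(p, Y) = 4 (Function('q')(p, Y) = Add(3, 1) = 4)
v = Mul(Rational(21, 95), Pow(1330, Rational(1, 2))) (v = Pow(Add(65, Pow(-95, -1)), Rational(1, 2)) = Pow(Add(65, Rational(-1, 95)), Rational(1, 2)) = Pow(Rational(6174, 95), Rational(1, 2)) = Mul(Rational(21, 95), Pow(1330, Rational(1, 2))) ≈ 8.0616)
Add(Add(v, Function('q')(-15, 3)), -25) = Add(Add(Mul(Rational(21, 95), Pow(1330, Rational(1, 2))), 4), -25) = Add(Add(4, Mul(Rational(21, 95), Pow(1330, Rational(1, 2)))), -25) = Add(-21, Mul(Rational(21, 95), Pow(1330, Rational(1, 2))))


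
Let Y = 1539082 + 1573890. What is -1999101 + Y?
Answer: 1113871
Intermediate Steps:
Y = 3112972
-1999101 + Y = -1999101 + 3112972 = 1113871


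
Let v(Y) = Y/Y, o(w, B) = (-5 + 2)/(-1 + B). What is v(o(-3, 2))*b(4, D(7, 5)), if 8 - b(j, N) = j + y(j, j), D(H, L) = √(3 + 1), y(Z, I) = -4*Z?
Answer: 20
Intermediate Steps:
D(H, L) = 2 (D(H, L) = √4 = 2)
o(w, B) = -3/(-1 + B)
b(j, N) = 8 + 3*j (b(j, N) = 8 - (j - 4*j) = 8 - (-3)*j = 8 + 3*j)
v(Y) = 1
v(o(-3, 2))*b(4, D(7, 5)) = 1*(8 + 3*4) = 1*(8 + 12) = 1*20 = 20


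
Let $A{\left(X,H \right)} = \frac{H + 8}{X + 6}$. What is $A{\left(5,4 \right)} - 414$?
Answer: $- \frac{4542}{11} \approx -412.91$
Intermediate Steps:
$A{\left(X,H \right)} = \frac{8 + H}{6 + X}$
$A{\left(5,4 \right)} - 414 = \frac{8 + 4}{6 + 5} - 414 = \frac{1}{11} \cdot 12 - 414 = \frac{12}{11} - 414 = - \frac{4542}{11}$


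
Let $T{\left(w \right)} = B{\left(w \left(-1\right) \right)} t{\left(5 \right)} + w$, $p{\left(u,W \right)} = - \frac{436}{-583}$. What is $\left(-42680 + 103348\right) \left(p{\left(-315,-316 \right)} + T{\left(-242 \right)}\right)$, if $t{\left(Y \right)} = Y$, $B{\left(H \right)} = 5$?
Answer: $- \frac{7648718100}{583} \approx -1.312 \cdot 10^{7}$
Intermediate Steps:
$p{\left(u,W \right)} = \frac{436}{583}$ ($p{\left(u,W \right)} = \left(-436\right) \left(- \frac{1}{583}\right) = \frac{436}{583}$)
$T{\left(w \right)} = 25 + w$ ($T{\left(w \right)} = 5 \cdot 5 + w = 25 + w$)
$\left(-42680 + 103348\right) \left(p{\left(-315,-316 \right)} + T{\left(-242 \right)}\right) = \left(-42680 + 103348\right) \left(\frac{436}{583} + \left(25 - 242\right)\right) = 60668 \left(\frac{436}{583} - 217\right) = 60668 \left(- \frac{126075}{583}\right) = - \frac{7648718100}{583}$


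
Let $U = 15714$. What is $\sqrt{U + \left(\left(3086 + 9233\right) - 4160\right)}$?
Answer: $\sqrt{23873} \approx 154.51$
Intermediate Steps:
$\sqrt{U + \left(\left(3086 + 9233\right) - 4160\right)} = \sqrt{15714 + \left(\left(3086 + 9233\right) - 4160\right)} = \sqrt{15714 + \left(12319 - 4160\right)} = \sqrt{15714 + 8159} = \sqrt{23873}$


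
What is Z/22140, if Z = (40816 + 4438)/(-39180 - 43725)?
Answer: -22627/917758350 ≈ -2.4655e-5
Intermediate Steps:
Z = -45254/82905 (Z = 45254/(-82905) = 45254*(-1/82905) = -45254/82905 ≈ -0.54585)
Z/22140 = -45254/82905/22140 = -45254/82905*1/22140 = -22627/917758350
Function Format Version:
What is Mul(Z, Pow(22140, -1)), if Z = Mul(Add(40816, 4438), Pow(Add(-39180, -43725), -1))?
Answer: Rational(-22627, 917758350) ≈ -2.4655e-5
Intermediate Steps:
Z = Rational(-45254, 82905) (Z = Mul(45254, Pow(-82905, -1)) = Mul(45254, Rational(-1, 82905)) = Rational(-45254, 82905) ≈ -0.54585)
Mul(Z, Pow(22140, -1)) = Mul(Rational(-45254, 82905), Pow(22140, -1)) = Mul(Rational(-45254, 82905), Rational(1, 22140)) = Rational(-22627, 917758350)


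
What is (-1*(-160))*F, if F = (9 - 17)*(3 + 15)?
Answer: -23040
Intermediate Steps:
F = -144 (F = -8*18 = -144)
(-1*(-160))*F = -1*(-160)*(-144) = 160*(-144) = -23040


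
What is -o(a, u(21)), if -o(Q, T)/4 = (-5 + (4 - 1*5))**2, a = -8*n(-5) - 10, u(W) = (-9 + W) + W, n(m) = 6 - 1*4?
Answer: 144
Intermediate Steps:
n(m) = 2 (n(m) = 6 - 4 = 2)
u(W) = -9 + 2*W
a = -26 (a = -8*2 - 10 = -16 - 10 = -26)
o(Q, T) = -144 (o(Q, T) = -4*(-5 + (4 - 1*5))**2 = -4*(-5 + (4 - 5))**2 = -4*(-5 - 1)**2 = -4*(-6)**2 = -4*36 = -144)
-o(a, u(21)) = -1*(-144) = 144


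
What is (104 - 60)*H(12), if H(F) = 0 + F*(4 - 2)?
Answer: 1056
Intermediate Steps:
H(F) = 2*F (H(F) = 0 + F*2 = 0 + 2*F = 2*F)
(104 - 60)*H(12) = (104 - 60)*(2*12) = 44*24 = 1056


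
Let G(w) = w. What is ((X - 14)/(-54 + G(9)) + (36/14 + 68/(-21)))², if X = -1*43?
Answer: 9/25 ≈ 0.36000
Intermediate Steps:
X = -43
((X - 14)/(-54 + G(9)) + (36/14 + 68/(-21)))² = ((-43 - 14)/(-54 + 9) + (36/14 + 68/(-21)))² = (-57/(-45) + (36*(1/14) + 68*(-1/21)))² = (-57*(-1/45) + (18/7 - 68/21))² = (19/15 - ⅔)² = (⅗)² = 9/25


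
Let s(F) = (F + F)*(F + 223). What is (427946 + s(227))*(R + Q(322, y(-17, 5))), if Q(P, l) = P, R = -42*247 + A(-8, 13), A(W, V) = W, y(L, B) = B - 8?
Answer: -6360394760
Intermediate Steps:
y(L, B) = -8 + B
R = -10382 (R = -42*247 - 8 = -10374 - 8 = -10382)
s(F) = 2*F*(223 + F) (s(F) = (2*F)*(223 + F) = 2*F*(223 + F))
(427946 + s(227))*(R + Q(322, y(-17, 5))) = (427946 + 2*227*(223 + 227))*(-10382 + 322) = (427946 + 2*227*450)*(-10060) = (427946 + 204300)*(-10060) = 632246*(-10060) = -6360394760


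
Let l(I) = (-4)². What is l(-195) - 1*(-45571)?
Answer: 45587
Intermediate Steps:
l(I) = 16
l(-195) - 1*(-45571) = 16 - 1*(-45571) = 16 + 45571 = 45587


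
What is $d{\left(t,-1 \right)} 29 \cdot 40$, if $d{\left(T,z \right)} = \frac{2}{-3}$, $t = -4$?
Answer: $- \frac{2320}{3} \approx -773.33$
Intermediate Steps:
$d{\left(T,z \right)} = - \frac{2}{3}$ ($d{\left(T,z \right)} = 2 \left(- \frac{1}{3}\right) = - \frac{2}{3}$)
$d{\left(t,-1 \right)} 29 \cdot 40 = \left(- \frac{2}{3}\right) 29 \cdot 40 = \left(- \frac{58}{3}\right) 40 = - \frac{2320}{3}$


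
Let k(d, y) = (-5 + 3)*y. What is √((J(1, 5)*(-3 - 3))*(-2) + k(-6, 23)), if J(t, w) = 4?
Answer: √2 ≈ 1.4142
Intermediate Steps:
k(d, y) = -2*y
√((J(1, 5)*(-3 - 3))*(-2) + k(-6, 23)) = √((4*(-3 - 3))*(-2) - 2*23) = √((4*(-6))*(-2) - 46) = √(-24*(-2) - 46) = √(48 - 46) = √2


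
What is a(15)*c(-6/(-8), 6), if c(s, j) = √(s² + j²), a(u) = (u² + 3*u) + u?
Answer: 855*√65/4 ≈ 1723.3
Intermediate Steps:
a(u) = u² + 4*u
c(s, j) = √(j² + s²)
a(15)*c(-6/(-8), 6) = (15*(4 + 15))*√(6² + (-6/(-8))²) = (15*19)*√(36 + (-6*(-⅛))²) = 285*√(36 + (¾)²) = 285*√(36 + 9/16) = 285*√(585/16) = 285*(3*√65/4) = 855*√65/4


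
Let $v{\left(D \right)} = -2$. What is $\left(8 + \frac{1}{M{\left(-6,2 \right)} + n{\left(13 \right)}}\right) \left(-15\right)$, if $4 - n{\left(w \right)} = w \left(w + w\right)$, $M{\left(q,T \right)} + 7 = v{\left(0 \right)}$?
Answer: $- \frac{41145}{343} \approx -119.96$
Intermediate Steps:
$M{\left(q,T \right)} = -9$ ($M{\left(q,T \right)} = -7 - 2 = -9$)
$n{\left(w \right)} = 4 - 2 w^{2}$ ($n{\left(w \right)} = 4 - w \left(w + w\right) = 4 - w 2 w = 4 - 2 w^{2}$)
$\left(8 + \frac{1}{M{\left(-6,2 \right)} + n{\left(13 \right)}}\right) \left(-15\right) = \left(8 + \frac{1}{-9 + \left(4 - 2 \cdot 13^{2}\right)}\right) \left(-15\right) = \left(8 + \frac{1}{-9 + \left(4 - 338\right)}\right) \left(-15\right) = \left(8 + \frac{1}{-9 - 334}\right) \left(-15\right) = \left(8 + \frac{1}{-343}\right) \left(-15\right) = \left(8 - \frac{1}{343}\right) \left(-15\right) = \frac{2743}{343} \left(-15\right) = - \frac{41145}{343}$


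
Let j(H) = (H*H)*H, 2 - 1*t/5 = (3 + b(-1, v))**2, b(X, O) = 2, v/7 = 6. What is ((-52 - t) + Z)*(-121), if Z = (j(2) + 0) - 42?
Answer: -3509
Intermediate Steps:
v = 42 (v = 7*6 = 42)
t = -115 (t = 10 - 5*(3 + 2)**2 = 10 - 5*5**2 = 10 - 5*25 = 10 - 125 = -115)
j(H) = H**3 (j(H) = H**2*H = H**3)
Z = -34 (Z = (2**3 + 0) - 42 = (8 + 0) - 42 = 8 - 42 = -34)
((-52 - t) + Z)*(-121) = ((-52 - 1*(-115)) - 34)*(-121) = ((-52 + 115) - 34)*(-121) = (63 - 34)*(-121) = 29*(-121) = -3509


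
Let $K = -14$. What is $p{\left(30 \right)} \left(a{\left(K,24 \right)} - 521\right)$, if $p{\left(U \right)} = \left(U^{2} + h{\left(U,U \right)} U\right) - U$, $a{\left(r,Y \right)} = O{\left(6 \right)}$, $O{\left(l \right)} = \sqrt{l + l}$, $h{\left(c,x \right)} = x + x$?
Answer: $-1391070 + 5340 \sqrt{3} \approx -1.3818 \cdot 10^{6}$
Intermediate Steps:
$h{\left(c,x \right)} = 2 x$
$O{\left(l \right)} = \sqrt{2} \sqrt{l}$ ($O{\left(l \right)} = \sqrt{2 l} = \sqrt{2} \sqrt{l}$)
$a{\left(r,Y \right)} = 2 \sqrt{3}$ ($a{\left(r,Y \right)} = \sqrt{2} \sqrt{6} = 2 \sqrt{3}$)
$p{\left(U \right)} = - U + 3 U^{2}$ ($p{\left(U \right)} = \left(U^{2} + 2 U U\right) - U = \left(U^{2} + 2 U^{2}\right) - U = 3 U^{2} - U = - U + 3 U^{2}$)
$p{\left(30 \right)} \left(a{\left(K,24 \right)} - 521\right) = 30 \left(-1 + 3 \cdot 30\right) \left(2 \sqrt{3} - 521\right) = 30 \left(-1 + 90\right) \left(-521 + 2 \sqrt{3}\right) = 30 \cdot 89 \left(-521 + 2 \sqrt{3}\right) = 2670 \left(-521 + 2 \sqrt{3}\right) = -1391070 + 5340 \sqrt{3}$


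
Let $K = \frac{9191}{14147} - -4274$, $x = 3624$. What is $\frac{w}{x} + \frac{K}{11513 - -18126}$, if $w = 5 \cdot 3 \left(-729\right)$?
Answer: $- \frac{207901034319}{72359706152} \approx -2.8732$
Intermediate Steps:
$w = -10935$ ($w = 15 \left(-729\right) = -10935$)
$K = \frac{8639067}{2021}$ ($K = 9191 \cdot \frac{1}{14147} + 4274 = \frac{1313}{2021} + 4274 = \frac{8639067}{2021} \approx 4274.6$)
$\frac{w}{x} + \frac{K}{11513 - -18126} = - \frac{10935}{3624} + \frac{8639067}{2021 \left(11513 - -18126\right)} = \left(-10935\right) \frac{1}{3624} + \frac{8639067}{2021 \left(11513 + 18126\right)} = - \frac{3645}{1208} + \frac{8639067}{2021 \cdot 29639} = - \frac{3645}{1208} + \frac{8639067}{2021} \cdot \frac{1}{29639} = - \frac{3645}{1208} + \frac{8639067}{59900419} = - \frac{207901034319}{72359706152}$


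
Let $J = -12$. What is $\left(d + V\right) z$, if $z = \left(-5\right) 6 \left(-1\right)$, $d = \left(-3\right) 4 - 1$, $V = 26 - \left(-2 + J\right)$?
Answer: $810$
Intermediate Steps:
$V = 40$ ($V = 26 - \left(-2 - 12\right) = 26 - -14 = 26 + 14 = 40$)
$d = -13$ ($d = -12 - 1 = -13$)
$z = 30$ ($z = \left(-30\right) \left(-1\right) = 30$)
$\left(d + V\right) z = \left(-13 + 40\right) 30 = 27 \cdot 30 = 810$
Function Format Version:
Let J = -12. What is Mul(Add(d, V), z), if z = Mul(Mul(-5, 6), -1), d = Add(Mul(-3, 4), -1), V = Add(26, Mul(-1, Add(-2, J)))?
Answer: 810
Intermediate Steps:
V = 40 (V = Add(26, Mul(-1, Add(-2, -12))) = Add(26, Mul(-1, -14)) = Add(26, 14) = 40)
d = -13 (d = Add(-12, -1) = -13)
z = 30 (z = Mul(-30, -1) = 30)
Mul(Add(d, V), z) = Mul(Add(-13, 40), 30) = Mul(27, 30) = 810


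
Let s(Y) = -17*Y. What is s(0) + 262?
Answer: 262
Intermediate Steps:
s(0) + 262 = -17*0 + 262 = 0 + 262 = 262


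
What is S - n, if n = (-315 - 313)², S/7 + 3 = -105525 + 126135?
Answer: -250135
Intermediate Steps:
S = 144249 (S = -21 + 7*(-105525 + 126135) = -21 + 7*20610 = -21 + 144270 = 144249)
n = 394384 (n = (-628)² = 394384)
S - n = 144249 - 1*394384 = 144249 - 394384 = -250135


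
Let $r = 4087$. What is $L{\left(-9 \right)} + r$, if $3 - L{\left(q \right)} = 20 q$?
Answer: $4270$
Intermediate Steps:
$L{\left(q \right)} = 3 - 20 q$
$L{\left(-9 \right)} + r = \left(3 - -180\right) + 4087 = \left(3 + 180\right) + 4087 = 183 + 4087 = 4270$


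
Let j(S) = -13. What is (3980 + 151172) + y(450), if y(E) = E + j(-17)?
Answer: 155589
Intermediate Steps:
y(E) = -13 + E (y(E) = E - 13 = -13 + E)
(3980 + 151172) + y(450) = (3980 + 151172) + (-13 + 450) = 155152 + 437 = 155589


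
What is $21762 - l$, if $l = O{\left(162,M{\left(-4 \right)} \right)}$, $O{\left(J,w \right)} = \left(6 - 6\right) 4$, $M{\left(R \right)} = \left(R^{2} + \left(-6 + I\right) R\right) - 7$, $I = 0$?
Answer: $21762$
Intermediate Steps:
$M{\left(R \right)} = -7 + R^{2} - 6 R$ ($M{\left(R \right)} = \left(R^{2} + \left(-6 + 0\right) R\right) - 7 = \left(R^{2} - 6 R\right) - 7 = -7 + R^{2} - 6 R$)
$O{\left(J,w \right)} = 0$ ($O{\left(J,w \right)} = 0 \cdot 4 = 0$)
$l = 0$
$21762 - l = 21762 - 0 = 21762 + 0 = 21762$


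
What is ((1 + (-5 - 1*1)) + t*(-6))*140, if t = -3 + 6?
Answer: -3220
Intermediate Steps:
t = 3
((1 + (-5 - 1*1)) + t*(-6))*140 = ((1 + (-5 - 1*1)) + 3*(-6))*140 = ((1 + (-5 - 1)) - 18)*140 = ((1 - 6) - 18)*140 = (-5 - 18)*140 = -23*140 = -3220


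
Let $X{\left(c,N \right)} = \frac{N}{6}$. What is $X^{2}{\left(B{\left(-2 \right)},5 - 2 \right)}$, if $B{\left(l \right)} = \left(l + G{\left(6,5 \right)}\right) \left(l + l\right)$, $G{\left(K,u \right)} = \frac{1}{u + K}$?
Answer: $\frac{1}{4} \approx 0.25$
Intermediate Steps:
$G{\left(K,u \right)} = \frac{1}{K + u}$
$B{\left(l \right)} = 2 l \left(\frac{1}{11} + l\right)$ ($B{\left(l \right)} = \left(l + \frac{1}{6 + 5}\right) \left(l + l\right) = \left(l + \frac{1}{11}\right) 2 l = \left(\frac{1}{11} + l\right) 2 l = 2 l \left(\frac{1}{11} + l\right)$)
$X{\left(c,N \right)} = \frac{N}{6}$ ($X{\left(c,N \right)} = N \frac{1}{6} = \frac{N}{6}$)
$X^{2}{\left(B{\left(-2 \right)},5 - 2 \right)} = \left(\frac{5 - 2}{6}\right)^{2} = \left(\frac{1}{6} \cdot 3\right)^{2} = \left(\frac{1}{2}\right)^{2} = \frac{1}{4}$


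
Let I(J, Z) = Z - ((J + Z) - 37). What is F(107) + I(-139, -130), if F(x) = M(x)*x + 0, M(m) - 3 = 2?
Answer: 711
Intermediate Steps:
M(m) = 5 (M(m) = 3 + 2 = 5)
I(J, Z) = 37 - J (I(J, Z) = Z - (-37 + J + Z) = Z + (37 - J - Z) = 37 - J)
F(x) = 5*x (F(x) = 5*x + 0 = 5*x)
F(107) + I(-139, -130) = 5*107 + (37 - 1*(-139)) = 535 + (37 + 139) = 535 + 176 = 711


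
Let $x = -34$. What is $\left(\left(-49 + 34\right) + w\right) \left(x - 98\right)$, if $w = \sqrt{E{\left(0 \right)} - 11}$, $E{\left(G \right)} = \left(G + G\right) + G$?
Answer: $1980 - 132 i \sqrt{11} \approx 1980.0 - 437.79 i$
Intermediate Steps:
$E{\left(G \right)} = 3 G$ ($E{\left(G \right)} = 2 G + G = 3 G$)
$w = i \sqrt{11}$ ($w = \sqrt{3 \cdot 0 - 11} = \sqrt{0 - 11} = \sqrt{-11} = i \sqrt{11} \approx 3.3166 i$)
$\left(\left(-49 + 34\right) + w\right) \left(x - 98\right) = \left(\left(-49 + 34\right) + i \sqrt{11}\right) \left(-34 - 98\right) = \left(-15 + i \sqrt{11}\right) \left(-132\right) = 1980 - 132 i \sqrt{11}$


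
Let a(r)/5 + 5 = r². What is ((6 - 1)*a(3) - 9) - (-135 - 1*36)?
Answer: 262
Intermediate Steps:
a(r) = -25 + 5*r²
((6 - 1)*a(3) - 9) - (-135 - 1*36) = ((6 - 1)*(-25 + 5*3²) - 9) - (-135 - 1*36) = (5*(-25 + 5*9) - 9) - (-135 - 36) = (5*(-25 + 45) - 9) - 1*(-171) = (5*20 - 9) + 171 = (100 - 9) + 171 = 91 + 171 = 262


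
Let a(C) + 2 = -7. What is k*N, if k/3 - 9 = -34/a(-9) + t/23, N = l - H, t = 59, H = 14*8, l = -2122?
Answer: -7095184/69 ≈ -1.0283e+5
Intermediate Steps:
H = 112
a(C) = -9 (a(C) = -2 - 7 = -9)
N = -2234 (N = -2122 - 1*112 = -2122 - 112 = -2234)
k = 3176/69 (k = 27 + 3*(-34/(-9) + 59/23) = 27 + 3*(-34*(-1/9) + 59*(1/23)) = 27 + 3*(34/9 + 59/23) = 27 + 3*(1313/207) = 27 + 1313/69 = 3176/69 ≈ 46.029)
k*N = (3176/69)*(-2234) = -7095184/69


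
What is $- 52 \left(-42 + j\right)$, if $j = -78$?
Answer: $6240$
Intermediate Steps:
$- 52 \left(-42 + j\right) = - 52 \left(-42 - 78\right) = \left(-52\right) \left(-120\right) = 6240$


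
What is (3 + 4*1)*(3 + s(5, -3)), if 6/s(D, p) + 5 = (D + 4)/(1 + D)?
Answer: 9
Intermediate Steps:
s(D, p) = 6/(-5 + (4 + D)/(1 + D)) (s(D, p) = 6/(-5 + (D + 4)/(1 + D)) = 6/(-5 + (4 + D)/(1 + D)))
(3 + 4*1)*(3 + s(5, -3)) = (3 + 4*1)*(3 + 6*(-1 - 1*5)/(1 + 4*5)) = (3 + 4)*(3 + 6*(-1 - 5)/(1 + 20)) = 7*(3 + 6*(-6)/21) = 7*(3 + 6*(1/21)*(-6)) = 7*(3 - 12/7) = 7*(9/7) = 9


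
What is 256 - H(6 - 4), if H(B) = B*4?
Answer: 248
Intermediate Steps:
H(B) = 4*B
256 - H(6 - 4) = 256 - 4*(6 - 4) = 256 - 4*2 = 256 - 1*8 = 256 - 8 = 248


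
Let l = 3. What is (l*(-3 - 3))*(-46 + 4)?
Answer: 756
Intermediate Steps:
(l*(-3 - 3))*(-46 + 4) = (3*(-3 - 3))*(-46 + 4) = (3*(-6))*(-42) = -18*(-42) = 756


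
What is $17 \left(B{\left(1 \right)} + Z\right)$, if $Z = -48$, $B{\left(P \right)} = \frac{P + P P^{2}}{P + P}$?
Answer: $-799$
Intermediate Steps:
$B{\left(P \right)} = \frac{P + P^{3}}{2 P}$
$17 \left(B{\left(1 \right)} + Z\right) = 17 \left(\left(\frac{1}{2} + \frac{1^{2}}{2}\right) - 48\right) = 17 \left(\left(\frac{1}{2} + \frac{1}{2} \cdot 1\right) - 48\right) = 17 \left(\left(\frac{1}{2} + \frac{1}{2}\right) - 48\right) = 17 \left(1 - 48\right) = 17 \left(-47\right) = -799$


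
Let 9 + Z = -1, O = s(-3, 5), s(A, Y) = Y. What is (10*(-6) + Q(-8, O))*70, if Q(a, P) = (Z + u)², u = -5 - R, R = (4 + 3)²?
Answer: 282520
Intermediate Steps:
R = 49 (R = 7² = 49)
O = 5
Z = -10 (Z = -9 - 1 = -10)
u = -54 (u = -5 - 1*49 = -5 - 49 = -54)
Q(a, P) = 4096 (Q(a, P) = (-10 - 54)² = (-64)² = 4096)
(10*(-6) + Q(-8, O))*70 = (10*(-6) + 4096)*70 = (-60 + 4096)*70 = 4036*70 = 282520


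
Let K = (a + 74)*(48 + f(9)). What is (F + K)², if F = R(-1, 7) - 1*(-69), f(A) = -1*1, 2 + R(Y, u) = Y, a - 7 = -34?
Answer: 5175625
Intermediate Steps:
a = -27 (a = 7 - 34 = -27)
R(Y, u) = -2 + Y
f(A) = -1
K = 2209 (K = (-27 + 74)*(48 - 1) = 47*47 = 2209)
F = 66 (F = (-2 - 1) - 1*(-69) = -3 + 69 = 66)
(F + K)² = (66 + 2209)² = 2275² = 5175625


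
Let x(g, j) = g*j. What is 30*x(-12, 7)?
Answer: -2520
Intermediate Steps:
30*x(-12, 7) = 30*(-12*7) = 30*(-84) = -2520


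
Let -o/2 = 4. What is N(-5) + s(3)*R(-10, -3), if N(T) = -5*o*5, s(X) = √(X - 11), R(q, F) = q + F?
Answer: 200 - 26*I*√2 ≈ 200.0 - 36.77*I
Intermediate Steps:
R(q, F) = F + q
s(X) = √(-11 + X)
o = -8 (o = -2*4 = -8)
N(T) = 200 (N(T) = -5*(-8)*5 = 40*5 = 200)
N(-5) + s(3)*R(-10, -3) = 200 + √(-11 + 3)*(-3 - 10) = 200 + √(-8)*(-13) = 200 + (2*I*√2)*(-13) = 200 - 26*I*√2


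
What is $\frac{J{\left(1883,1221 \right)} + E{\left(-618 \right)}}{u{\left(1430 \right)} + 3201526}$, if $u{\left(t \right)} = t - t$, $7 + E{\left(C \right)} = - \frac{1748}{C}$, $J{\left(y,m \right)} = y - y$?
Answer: $- \frac{1289}{989271534} \approx -1.303 \cdot 10^{-6}$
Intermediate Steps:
$J{\left(y,m \right)} = 0$
$E{\left(C \right)} = -7 - \frac{1748}{C}$
$u{\left(t \right)} = 0$
$\frac{J{\left(1883,1221 \right)} + E{\left(-618 \right)}}{u{\left(1430 \right)} + 3201526} = \frac{0 - \left(7 + \frac{1748}{-618}\right)}{0 + 3201526} = \frac{0 - \frac{1289}{309}}{3201526} = \left(0 + \left(-7 + \frac{874}{309}\right)\right) \frac{1}{3201526} = \left(0 - \frac{1289}{309}\right) \frac{1}{3201526} = \left(- \frac{1289}{309}\right) \frac{1}{3201526} = - \frac{1289}{989271534}$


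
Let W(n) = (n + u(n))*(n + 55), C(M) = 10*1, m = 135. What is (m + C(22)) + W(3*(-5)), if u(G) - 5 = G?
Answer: -855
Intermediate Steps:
C(M) = 10
u(G) = 5 + G
W(n) = (5 + 2*n)*(55 + n) (W(n) = (n + (5 + n))*(n + 55) = (5 + 2*n)*(55 + n))
(m + C(22)) + W(3*(-5)) = (135 + 10) + (275 + 2*(3*(-5))² + 115*(3*(-5))) = 145 + (275 + 2*(-15)² + 115*(-15)) = 145 + (275 + 2*225 - 1725) = 145 + (275 + 450 - 1725) = 145 - 1000 = -855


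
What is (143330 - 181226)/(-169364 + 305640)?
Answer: -9474/34069 ≈ -0.27808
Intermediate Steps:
(143330 - 181226)/(-169364 + 305640) = -37896/136276 = -37896*1/136276 = -9474/34069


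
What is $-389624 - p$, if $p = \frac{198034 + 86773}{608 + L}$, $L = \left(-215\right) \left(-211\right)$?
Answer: $- \frac{17912468959}{45973} \approx -3.8963 \cdot 10^{5}$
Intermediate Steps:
$L = 45365$
$p = \frac{284807}{45973}$ ($p = \frac{198034 + 86773}{608 + 45365} = \frac{284807}{45973} \approx 6.1951$)
$-389624 - p = -389624 - \frac{284807}{45973} = - \frac{17912468959}{45973}$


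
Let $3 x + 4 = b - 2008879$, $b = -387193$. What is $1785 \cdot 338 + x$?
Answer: $-195362$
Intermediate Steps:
$x = -798692$ ($x = - \frac{4}{3} + \frac{-387193 - 2008879}{3} = - \frac{4}{3} + \frac{1}{3} \left(-2396072\right) = - \frac{4}{3} - \frac{2396072}{3} = -798692$)
$1785 \cdot 338 + x = 1785 \cdot 338 - 798692 = 603330 - 798692 = -195362$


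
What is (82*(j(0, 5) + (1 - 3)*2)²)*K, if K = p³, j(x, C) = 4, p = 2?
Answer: 0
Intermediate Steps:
K = 8 (K = 2³ = 8)
(82*(j(0, 5) + (1 - 3)*2)²)*K = (82*(4 + (1 - 3)*2)²)*8 = (82*(4 - 2*2)²)*8 = (82*(4 - 4)²)*8 = (82*0²)*8 = (82*0)*8 = 0*8 = 0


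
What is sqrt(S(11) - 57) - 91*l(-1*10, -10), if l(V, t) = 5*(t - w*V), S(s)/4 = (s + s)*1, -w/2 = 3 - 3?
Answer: 4550 + sqrt(31) ≈ 4555.6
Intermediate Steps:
w = 0 (w = -2*(3 - 3) = -2*0 = 0)
S(s) = 8*s (S(s) = 4*((s + s)*1) = 4*((2*s)*1) = 4*(2*s) = 8*s)
l(V, t) = 5*t (l(V, t) = 5*(t - 0*V) = 5*(t - 1*0) = 5*(t + 0) = 5*t)
sqrt(S(11) - 57) - 91*l(-1*10, -10) = sqrt(8*11 - 57) - 455*(-10) = sqrt(88 - 57) - 91*(-50) = sqrt(31) + 4550 = 4550 + sqrt(31)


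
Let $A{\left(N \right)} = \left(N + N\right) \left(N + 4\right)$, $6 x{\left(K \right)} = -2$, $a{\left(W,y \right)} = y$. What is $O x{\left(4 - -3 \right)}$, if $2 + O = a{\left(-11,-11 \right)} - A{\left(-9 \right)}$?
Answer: $\frac{103}{3} \approx 34.333$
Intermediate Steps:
$x{\left(K \right)} = - \frac{1}{3}$ ($x{\left(K \right)} = \frac{1}{6} \left(-2\right) = - \frac{1}{3}$)
$A{\left(N \right)} = 2 N \left(4 + N\right)$
$O = -103$ ($O = -2 - \left(11 + 2 \left(-9\right) \left(4 - 9\right)\right) = -2 - \left(11 + 2 \left(-9\right) \left(-5\right)\right) = -2 - 101 = -103$)
$O x{\left(4 - -3 \right)} = \left(-103\right) \left(- \frac{1}{3}\right) = \frac{103}{3}$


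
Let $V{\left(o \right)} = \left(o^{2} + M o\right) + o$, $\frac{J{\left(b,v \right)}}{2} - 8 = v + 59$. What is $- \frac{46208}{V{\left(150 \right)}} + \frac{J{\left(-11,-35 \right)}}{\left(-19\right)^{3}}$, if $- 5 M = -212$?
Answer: $- \frac{159398656}{99489795} \approx -1.6022$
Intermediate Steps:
$M = \frac{212}{5}$ ($M = \left(- \frac{1}{5}\right) \left(-212\right) = \frac{212}{5} \approx 42.4$)
$J{\left(b,v \right)} = 134 + 2 v$ ($J{\left(b,v \right)} = 16 + 2 \left(v + 59\right) = 16 + 2 \left(59 + v\right) = 16 + \left(118 + 2 v\right) = 134 + 2 v$)
$V{\left(o \right)} = o^{2} + \frac{217 o}{5}$ ($V{\left(o \right)} = \left(o^{2} + \frac{212 o}{5}\right) + o = o^{2} + \frac{217 o}{5}$)
$- \frac{46208}{V{\left(150 \right)}} + \frac{J{\left(-11,-35 \right)}}{\left(-19\right)^{3}} = - \frac{46208}{\frac{1}{5} \cdot 150 \left(217 + 5 \cdot 150\right)} + \frac{134 + 2 \left(-35\right)}{\left(-19\right)^{3}} = - \frac{46208}{\frac{1}{5} \cdot 150 \left(217 + 750\right)} + \frac{134 - 70}{-6859} = - \frac{46208}{\frac{1}{5} \cdot 150 \cdot 967} + 64 \left(- \frac{1}{6859}\right) = - \frac{46208}{29010} - \frac{64}{6859} = \left(-46208\right) \frac{1}{29010} - \frac{64}{6859} = - \frac{23104}{14505} - \frac{64}{6859} = - \frac{159398656}{99489795}$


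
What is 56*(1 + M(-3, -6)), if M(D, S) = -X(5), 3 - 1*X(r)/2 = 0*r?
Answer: -280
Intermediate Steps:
X(r) = 6 (X(r) = 6 - 0*r = 6 - 2*0 = 6 + 0 = 6)
M(D, S) = -6 (M(D, S) = -1*6 = -6)
56*(1 + M(-3, -6)) = 56*(1 - 6) = 56*(-5) = -280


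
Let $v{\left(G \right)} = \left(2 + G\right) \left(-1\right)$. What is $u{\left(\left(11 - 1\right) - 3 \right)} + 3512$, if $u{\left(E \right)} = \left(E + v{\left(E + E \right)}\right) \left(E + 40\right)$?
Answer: $3089$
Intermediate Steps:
$v{\left(G \right)} = -2 - G$
$u{\left(E \right)} = \left(-2 - E\right) \left(40 + E\right)$ ($u{\left(E \right)} = \left(E - \left(2 + 2 E\right)\right) \left(E + 40\right) = \left(E - \left(2 + 2 E\right)\right) \left(40 + E\right) = \left(-2 - E\right) \left(40 + E\right)$)
$u{\left(\left(11 - 1\right) - 3 \right)} + 3512 = \left(-80 - \left(\left(11 - 1\right) - 3\right)^{2} - 42 \left(\left(11 - 1\right) - 3\right)\right) + 3512 = \left(-80 - \left(10 - 3\right)^{2} - 42 \left(10 - 3\right)\right) + 3512 = \left(-80 - 7^{2} - 294\right) + 3512 = \left(-80 - 49 - 294\right) + 3512 = -423 + 3512 = 3089$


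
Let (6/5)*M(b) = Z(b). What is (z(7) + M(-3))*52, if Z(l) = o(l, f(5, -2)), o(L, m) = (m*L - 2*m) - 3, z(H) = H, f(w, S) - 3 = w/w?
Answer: -1898/3 ≈ -632.67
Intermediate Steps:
f(w, S) = 4 (f(w, S) = 3 + w/w = 3 + 1 = 4)
o(L, m) = -3 - 2*m + L*m (o(L, m) = (L*m - 2*m) - 3 = (-2*m + L*m) - 3 = -3 - 2*m + L*m)
Z(l) = -11 + 4*l (Z(l) = -3 - 2*4 + l*4 = -3 - 8 + 4*l = -11 + 4*l)
M(b) = -55/6 + 10*b/3 (M(b) = 5*(-11 + 4*b)/6 = -55/6 + 10*b/3)
(z(7) + M(-3))*52 = (7 + (-55/6 + (10/3)*(-3)))*52 = (7 + (-55/6 - 10))*52 = (7 - 115/6)*52 = -73/6*52 = -1898/3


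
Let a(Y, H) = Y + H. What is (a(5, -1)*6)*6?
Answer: 144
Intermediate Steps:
a(Y, H) = H + Y
(a(5, -1)*6)*6 = ((-1 + 5)*6)*6 = (4*6)*6 = 24*6 = 144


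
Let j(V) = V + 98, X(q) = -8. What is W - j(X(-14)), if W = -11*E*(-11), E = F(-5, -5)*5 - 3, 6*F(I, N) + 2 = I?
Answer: -6953/6 ≈ -1158.8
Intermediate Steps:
F(I, N) = -⅓ + I/6
E = -53/6 (E = (-⅓ + (⅙)*(-5))*5 - 3 = (-⅓ - ⅚)*5 - 3 = -7/6*5 - 3 = -35/6 - 3 = -53/6 ≈ -8.8333)
W = -6413/6 (W = -11*(-53/6)*(-11) = (583/6)*(-11) = -6413/6 ≈ -1068.8)
j(V) = 98 + V
W - j(X(-14)) = -6413/6 - (98 - 8) = -6413/6 - 1*90 = -6413/6 - 90 = -6953/6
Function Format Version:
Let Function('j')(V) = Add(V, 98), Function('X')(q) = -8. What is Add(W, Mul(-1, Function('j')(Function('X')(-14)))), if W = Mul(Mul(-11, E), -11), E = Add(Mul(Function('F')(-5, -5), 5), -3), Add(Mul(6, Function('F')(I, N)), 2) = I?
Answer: Rational(-6953, 6) ≈ -1158.8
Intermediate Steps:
Function('F')(I, N) = Add(Rational(-1, 3), Mul(Rational(1, 6), I))
E = Rational(-53, 6) (E = Add(Mul(Add(Rational(-1, 3), Mul(Rational(1, 6), -5)), 5), -3) = Add(Mul(Add(Rational(-1, 3), Rational(-5, 6)), 5), -3) = Add(Mul(Rational(-7, 6), 5), -3) = Add(Rational(-35, 6), -3) = Rational(-53, 6) ≈ -8.8333)
W = Rational(-6413, 6) (W = Mul(Mul(-11, Rational(-53, 6)), -11) = Mul(Rational(583, 6), -11) = Rational(-6413, 6) ≈ -1068.8)
Function('j')(V) = Add(98, V)
Add(W, Mul(-1, Function('j')(Function('X')(-14)))) = Add(Rational(-6413, 6), Mul(-1, Add(98, -8))) = Add(Rational(-6413, 6), Mul(-1, 90)) = Add(Rational(-6413, 6), -90) = Rational(-6953, 6)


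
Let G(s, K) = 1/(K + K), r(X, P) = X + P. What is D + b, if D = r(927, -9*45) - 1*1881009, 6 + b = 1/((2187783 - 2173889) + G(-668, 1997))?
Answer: -104353515426047/55492637 ≈ -1.8805e+6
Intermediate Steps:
r(X, P) = P + X
G(s, K) = 1/(2*K)
b = -332951828/55492637 (b = -6 + 1/((2187783 - 2173889) + (1/2)/1997) = -6 + 1/(13894 + (1/2)*(1/1997)) = -6 + 1/(13894 + 1/3994) = -6 + 1/(55492637/3994) = -6 + 3994/55492637 = -332951828/55492637 ≈ -5.9999)
D = -1880487 (D = (-9*45 + 927) - 1*1881009 = (-405 + 927) - 1881009 = 522 - 1881009 = -1880487)
D + b = -1880487 - 332951828/55492637 = -104353515426047/55492637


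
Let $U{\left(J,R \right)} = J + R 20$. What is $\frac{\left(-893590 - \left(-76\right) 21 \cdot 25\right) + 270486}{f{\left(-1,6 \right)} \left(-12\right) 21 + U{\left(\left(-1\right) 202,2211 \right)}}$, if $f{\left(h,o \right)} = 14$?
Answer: $- \frac{291602}{20245} \approx -14.404$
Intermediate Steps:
$U{\left(J,R \right)} = J + 20 R$
$\frac{\left(-893590 - \left(-76\right) 21 \cdot 25\right) + 270486}{f{\left(-1,6 \right)} \left(-12\right) 21 + U{\left(\left(-1\right) 202,2211 \right)}} = \frac{\left(-893590 - \left(-76\right) 21 \cdot 25\right) + 270486}{14 \left(-12\right) 21 + \left(\left(-1\right) 202 + 20 \cdot 2211\right)} = \frac{\left(-893590 - \left(-1596\right) 25\right) + 270486}{\left(-168\right) 21 + \left(-202 + 44220\right)} = \frac{\left(-893590 - -39900\right) + 270486}{-3528 + 44018} = \frac{\left(-893590 + 39900\right) + 270486}{40490} = \left(-853690 + 270486\right) \frac{1}{40490} = \left(-583204\right) \frac{1}{40490} = - \frac{291602}{20245}$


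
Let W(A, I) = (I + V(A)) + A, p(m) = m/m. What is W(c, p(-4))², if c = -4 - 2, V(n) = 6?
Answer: 1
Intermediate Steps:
p(m) = 1
c = -6
W(A, I) = 6 + A + I (W(A, I) = (I + 6) + A = (6 + I) + A = 6 + A + I)
W(c, p(-4))² = (6 - 6 + 1)² = 1² = 1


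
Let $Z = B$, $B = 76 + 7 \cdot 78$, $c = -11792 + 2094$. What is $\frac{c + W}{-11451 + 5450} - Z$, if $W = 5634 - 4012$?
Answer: $- \frac{3724546}{6001} \approx -620.65$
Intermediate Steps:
$W = 1622$ ($W = 5634 - 4012 = 1622$)
$c = -9698$
$B = 622$ ($B = 76 + 546 = 622$)
$Z = 622$
$\frac{c + W}{-11451 + 5450} - Z = \frac{-9698 + 1622}{-11451 + 5450} - 622 = - \frac{8076}{-6001} - 622 = \left(-8076\right) \left(- \frac{1}{6001}\right) - 622 = \frac{8076}{6001} - 622 = - \frac{3724546}{6001}$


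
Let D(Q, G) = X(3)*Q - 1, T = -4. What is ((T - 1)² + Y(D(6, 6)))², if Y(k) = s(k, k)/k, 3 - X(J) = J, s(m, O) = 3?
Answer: 484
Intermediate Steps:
X(J) = 3 - J
D(Q, G) = -1 (D(Q, G) = (3 - 1*3)*Q - 1 = (3 - 3)*Q - 1 = 0*Q - 1 = 0 - 1 = -1)
Y(k) = 3/k
((T - 1)² + Y(D(6, 6)))² = ((-4 - 1)² + 3/(-1))² = ((-5)² + 3*(-1))² = (25 - 3)² = 22² = 484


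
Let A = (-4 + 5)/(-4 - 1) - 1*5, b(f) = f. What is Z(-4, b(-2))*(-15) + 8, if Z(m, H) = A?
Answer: 86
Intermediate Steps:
A = -26/5 (A = 1/(-5) - 5 = 1*(-⅕) - 5 = -⅕ - 5 = -26/5 ≈ -5.2000)
Z(m, H) = -26/5
Z(-4, b(-2))*(-15) + 8 = -26/5*(-15) + 8 = 78 + 8 = 86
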